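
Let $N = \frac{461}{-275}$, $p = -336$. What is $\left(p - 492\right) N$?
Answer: $\frac{381708}{275} \approx 1388.0$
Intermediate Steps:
$N = - \frac{461}{275}$ ($N = 461 \left(- \frac{1}{275}\right) = - \frac{461}{275} \approx -1.6764$)
$\left(p - 492\right) N = \left(-336 - 492\right) \left(- \frac{461}{275}\right) = \left(-828\right) \left(- \frac{461}{275}\right) = \frac{381708}{275}$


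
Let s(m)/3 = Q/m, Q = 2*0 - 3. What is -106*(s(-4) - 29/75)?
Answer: -29627/150 ≈ -197.51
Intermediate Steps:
Q = -3 (Q = 0 - 3 = -3)
s(m) = -9/m (s(m) = 3*(-3/m) = -9/m)
-106*(s(-4) - 29/75) = -106*(-9/(-4) - 29/75) = -106*(-9*(-1/4) - 29*1/75) = -106*(9/4 - 29/75) = -106*559/300 = -29627/150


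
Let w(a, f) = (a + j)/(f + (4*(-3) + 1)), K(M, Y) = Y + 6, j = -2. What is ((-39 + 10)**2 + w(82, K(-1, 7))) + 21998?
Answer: 22879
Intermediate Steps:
K(M, Y) = 6 + Y
w(a, f) = (-2 + a)/(-11 + f) (w(a, f) = (a - 2)/(f + (4*(-3) + 1)) = (-2 + a)/(f + (-12 + 1)) = (-2 + a)/(f - 11) = (-2 + a)/(-11 + f))
((-39 + 10)**2 + w(82, K(-1, 7))) + 21998 = ((-39 + 10)**2 + (-2 + 82)/(-11 + (6 + 7))) + 21998 = ((-29)**2 + 80/(-11 + 13)) + 21998 = (841 + 80/2) + 21998 = (841 + (1/2)*80) + 21998 = (841 + 40) + 21998 = 881 + 21998 = 22879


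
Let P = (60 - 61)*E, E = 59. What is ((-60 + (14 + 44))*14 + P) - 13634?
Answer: -13721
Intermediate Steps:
P = -59 (P = (60 - 61)*59 = -1*59 = -59)
((-60 + (14 + 44))*14 + P) - 13634 = ((-60 + (14 + 44))*14 - 59) - 13634 = ((-60 + 58)*14 - 59) - 13634 = (-2*14 - 59) - 13634 = (-28 - 59) - 13634 = -87 - 13634 = -13721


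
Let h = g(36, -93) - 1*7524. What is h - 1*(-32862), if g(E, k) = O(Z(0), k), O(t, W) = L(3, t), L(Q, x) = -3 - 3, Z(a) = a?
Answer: 25332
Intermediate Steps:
L(Q, x) = -6
O(t, W) = -6
g(E, k) = -6
h = -7530 (h = -6 - 1*7524 = -6 - 7524 = -7530)
h - 1*(-32862) = -7530 - 1*(-32862) = -7530 + 32862 = 25332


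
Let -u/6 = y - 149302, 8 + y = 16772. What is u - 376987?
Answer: 418241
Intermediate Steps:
y = 16764 (y = -8 + 16772 = 16764)
u = 795228 (u = -6*(16764 - 149302) = -6*(-132538) = 795228)
u - 376987 = 795228 - 376987 = 418241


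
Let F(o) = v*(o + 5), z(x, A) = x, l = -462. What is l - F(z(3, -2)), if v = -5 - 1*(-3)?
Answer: -446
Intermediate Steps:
v = -2 (v = -5 + 3 = -2)
F(o) = -10 - 2*o (F(o) = -2*(o + 5) = -2*(5 + o) = -10 - 2*o)
l - F(z(3, -2)) = -462 - (-10 - 2*3) = -462 - (-10 - 6) = -462 - 1*(-16) = -462 + 16 = -446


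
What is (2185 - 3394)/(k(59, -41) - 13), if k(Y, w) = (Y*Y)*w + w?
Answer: 1209/142775 ≈ 0.0084679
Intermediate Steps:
k(Y, w) = w + w*Y² (k(Y, w) = Y²*w + w = w*Y² + w = w + w*Y²)
(2185 - 3394)/(k(59, -41) - 13) = (2185 - 3394)/(-41*(1 + 59²) - 13) = -1209/(-41*(1 + 3481) - 13) = -1209/(-41*3482 - 13) = -1209/(-142762 - 13) = -1209/(-142775) = -1209*(-1/142775) = 1209/142775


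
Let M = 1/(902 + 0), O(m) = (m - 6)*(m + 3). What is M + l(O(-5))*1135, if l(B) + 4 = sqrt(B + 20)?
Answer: -4095079/902 + 1135*sqrt(42) ≈ 2815.6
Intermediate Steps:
O(m) = (-6 + m)*(3 + m)
M = 1/902 ≈ 0.0011086
l(B) = -4 + sqrt(20 + B) (l(B) = -4 + sqrt(B + 20) = -4 + sqrt(20 + B))
M + l(O(-5))*1135 = 1/902 + (-4 + sqrt(20 + (-18 + (-5)**2 - 3*(-5))))*1135 = 1/902 + (-4 + sqrt(20 + (-18 + 25 + 15)))*1135 = 1/902 + (-4 + sqrt(20 + 22))*1135 = 1/902 + (-4 + sqrt(42))*1135 = 1/902 + (-4540 + 1135*sqrt(42)) = -4095079/902 + 1135*sqrt(42)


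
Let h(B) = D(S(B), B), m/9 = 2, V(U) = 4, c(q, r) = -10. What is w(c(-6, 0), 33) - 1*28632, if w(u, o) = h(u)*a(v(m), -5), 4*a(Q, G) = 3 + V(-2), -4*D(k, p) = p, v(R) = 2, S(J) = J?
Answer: -229021/8 ≈ -28628.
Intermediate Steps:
m = 18 (m = 9*2 = 18)
D(k, p) = -p/4
h(B) = -B/4
a(Q, G) = 7/4 (a(Q, G) = (3 + 4)/4 = (1/4)*7 = 7/4)
w(u, o) = -7*u/16 (w(u, o) = -u/4*(7/4) = -7*u/16)
w(c(-6, 0), 33) - 1*28632 = -7/16*(-10) - 1*28632 = 35/8 - 28632 = -229021/8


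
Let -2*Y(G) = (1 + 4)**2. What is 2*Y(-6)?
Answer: -25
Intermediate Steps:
Y(G) = -25/2 (Y(G) = -(1 + 4)**2/2 = -1/2*5**2 = -1/2*25 = -25/2)
2*Y(-6) = 2*(-25/2) = -25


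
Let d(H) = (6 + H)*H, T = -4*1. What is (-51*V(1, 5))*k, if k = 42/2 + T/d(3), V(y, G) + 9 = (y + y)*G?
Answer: -9571/9 ≈ -1063.4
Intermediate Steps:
T = -4
V(y, G) = -9 + 2*G*y (V(y, G) = -9 + (y + y)*G = -9 + (2*y)*G = -9 + 2*G*y)
d(H) = H*(6 + H)
k = 563/27 (k = 42/2 - 4*1/(3*(6 + 3)) = 42*(½) - 4/(3*9) = 21 - 4/27 = 563/27 ≈ 20.852)
(-51*V(1, 5))*k = -51*(-9 + 2*5*1)*(563/27) = -51*(-9 + 10)*(563/27) = -51*1*(563/27) = -51*563/27 = -9571/9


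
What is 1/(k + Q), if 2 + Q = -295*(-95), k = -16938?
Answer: 1/11085 ≈ 9.0212e-5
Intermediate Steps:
Q = 28023 (Q = -2 - 295*(-95) = -2 + 28025 = 28023)
1/(k + Q) = 1/(-16938 + 28023) = 1/11085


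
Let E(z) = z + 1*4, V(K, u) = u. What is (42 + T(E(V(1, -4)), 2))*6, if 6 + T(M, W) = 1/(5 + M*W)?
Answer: 1086/5 ≈ 217.20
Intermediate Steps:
E(z) = 4 + z (E(z) = z + 4 = 4 + z)
T(M, W) = -6 + 1/(5 + M*W)
(42 + T(E(V(1, -4)), 2))*6 = (42 + (-29 - 6*(4 - 4)*2)/(5 + (4 - 4)*2))*6 = (42 + (-29 - 6*0*2)/(5 + 0*2))*6 = (42 + (-29 + 0)/(5 + 0))*6 = (42 - 29/5)*6 = (181/5)*6 = 1086/5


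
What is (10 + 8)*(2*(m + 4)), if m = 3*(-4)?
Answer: -288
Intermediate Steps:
m = -12
(10 + 8)*(2*(m + 4)) = (10 + 8)*(2*(-12 + 4)) = 18*(2*(-8)) = 18*(-16) = -288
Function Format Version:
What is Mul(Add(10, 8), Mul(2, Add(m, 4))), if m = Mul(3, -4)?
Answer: -288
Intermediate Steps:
m = -12
Mul(Add(10, 8), Mul(2, Add(m, 4))) = Mul(Add(10, 8), Mul(2, Add(-12, 4))) = Mul(18, Mul(2, -8)) = Mul(18, -16) = -288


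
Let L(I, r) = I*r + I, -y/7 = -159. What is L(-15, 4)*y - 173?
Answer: -83648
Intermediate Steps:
y = 1113 (y = -7*(-159) = 1113)
L(I, r) = I + I*r
L(-15, 4)*y - 173 = -15*(1 + 4)*1113 - 173 = -15*5*1113 - 173 = -75*1113 - 173 = -83475 - 173 = -83648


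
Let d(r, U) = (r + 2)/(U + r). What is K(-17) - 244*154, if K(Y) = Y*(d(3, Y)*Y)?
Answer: -527509/14 ≈ -37679.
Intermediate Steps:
d(r, U) = (2 + r)/(U + r)
K(Y) = 5*Y²/(3 + Y) (K(Y) = Y*(((2 + 3)/(Y + 3))*Y) = Y*((5/(3 + Y))*Y) = Y*(5*Y/(3 + Y)) = 5*Y²/(3 + Y))
K(-17) - 244*154 = 5*(-17)²/(3 - 17) - 244*154 = 5*289/(-14) - 37576 = 5*289*(-1/14) - 37576 = -1445/14 - 37576 = -527509/14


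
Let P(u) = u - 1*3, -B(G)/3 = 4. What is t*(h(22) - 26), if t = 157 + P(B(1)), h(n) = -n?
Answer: -6816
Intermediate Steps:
B(G) = -12 (B(G) = -3*4 = -12)
P(u) = -3 + u (P(u) = u - 3 = -3 + u)
t = 142 (t = 157 + (-3 - 12) = 157 - 15 = 142)
t*(h(22) - 26) = 142*(-1*22 - 26) = 142*(-22 - 26) = 142*(-48) = -6816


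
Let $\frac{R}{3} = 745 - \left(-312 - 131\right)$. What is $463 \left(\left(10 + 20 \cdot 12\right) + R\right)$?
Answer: $1765882$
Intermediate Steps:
$R = 3564$ ($R = 3 \left(745 - \left(-312 - 131\right)\right) = 3 \left(745 - -443\right) = 3 \left(745 + 443\right) = 3 \cdot 1188 = 3564$)
$463 \left(\left(10 + 20 \cdot 12\right) + R\right) = 463 \left(\left(10 + 20 \cdot 12\right) + 3564\right) = 463 \left(\left(10 + 240\right) + 3564\right) = 463 \left(250 + 3564\right) = 463 \cdot 3814 = 1765882$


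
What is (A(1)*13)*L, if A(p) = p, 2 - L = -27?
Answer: 377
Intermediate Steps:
L = 29 (L = 2 - 1*(-27) = 2 + 27 = 29)
(A(1)*13)*L = (1*13)*29 = 13*29 = 377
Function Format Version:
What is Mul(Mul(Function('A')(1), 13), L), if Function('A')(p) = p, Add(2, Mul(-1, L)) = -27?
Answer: 377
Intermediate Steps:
L = 29 (L = Add(2, Mul(-1, -27)) = Add(2, 27) = 29)
Mul(Mul(Function('A')(1), 13), L) = Mul(Mul(1, 13), 29) = Mul(13, 29) = 377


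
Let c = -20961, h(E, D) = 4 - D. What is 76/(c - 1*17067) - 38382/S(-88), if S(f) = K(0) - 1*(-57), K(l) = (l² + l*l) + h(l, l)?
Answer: -364898833/579927 ≈ -629.21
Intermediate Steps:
K(l) = 4 - l + 2*l² (K(l) = (l² + l*l) + (4 - l) = (l² + l²) + (4 - l) = 2*l² + (4 - l) = 4 - l + 2*l²)
S(f) = 61 (S(f) = (4 - 1*0 + 2*0²) - 1*(-57) = (4 + 0 + 2*0) + 57 = (4 + 0 + 0) + 57 = 4 + 57 = 61)
76/(c - 1*17067) - 38382/S(-88) = 76/(-20961 - 1*17067) - 38382/61 = 76/(-20961 - 17067) - 38382*1/61 = 76/(-38028) - 38382/61 = 76*(-1/38028) - 38382/61 = -19/9507 - 38382/61 = -364898833/579927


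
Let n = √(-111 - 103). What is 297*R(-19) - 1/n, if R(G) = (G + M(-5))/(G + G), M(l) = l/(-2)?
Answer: 9801/76 + I*√214/214 ≈ 128.96 + 0.068359*I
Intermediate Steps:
n = I*√214 (n = √(-214) = I*√214 ≈ 14.629*I)
M(l) = -l/2 (M(l) = l*(-½) = -l/2)
R(G) = (5/2 + G)/(2*G) (R(G) = (G - ½*(-5))/(G + G) = (G + 5/2)/((2*G)) = (5/2 + G)*(1/(2*G)) = (5/2 + G)/(2*G))
297*R(-19) - 1/n = 297*((¼)*(5 + 2*(-19))/(-19)) - 1/(I*√214) = 297*((¼)*(-1/19)*(5 - 38)) - (-1)*I*√214/214 = 297*((¼)*(-1/19)*(-33)) + I*√214/214 = 297*(33/76) + I*√214/214 = 9801/76 + I*√214/214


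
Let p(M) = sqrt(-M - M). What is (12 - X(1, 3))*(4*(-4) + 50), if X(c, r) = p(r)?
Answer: 408 - 34*I*sqrt(6) ≈ 408.0 - 83.283*I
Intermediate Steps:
p(M) = sqrt(2)*sqrt(-M) (p(M) = sqrt(-2*M) = sqrt(2)*sqrt(-M))
X(c, r) = sqrt(2)*sqrt(-r)
(12 - X(1, 3))*(4*(-4) + 50) = (12 - sqrt(2)*sqrt(-1*3))*(4*(-4) + 50) = (12 - sqrt(2)*sqrt(-3))*(-16 + 50) = (12 - sqrt(2)*I*sqrt(3))*34 = (12 - I*sqrt(6))*34 = 408 - 34*I*sqrt(6)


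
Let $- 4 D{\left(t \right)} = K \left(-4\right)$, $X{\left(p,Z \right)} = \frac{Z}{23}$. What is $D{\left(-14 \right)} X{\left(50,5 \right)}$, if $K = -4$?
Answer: $- \frac{20}{23} \approx -0.86957$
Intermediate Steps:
$X{\left(p,Z \right)} = \frac{Z}{23}$ ($X{\left(p,Z \right)} = Z \frac{1}{23} = \frac{Z}{23}$)
$D{\left(t \right)} = -4$ ($D{\left(t \right)} = - \frac{\left(-4\right) \left(-4\right)}{4} = \left(- \frac{1}{4}\right) 16 = -4$)
$D{\left(-14 \right)} X{\left(50,5 \right)} = - 4 \cdot \frac{1}{23} \cdot 5 = \left(-4\right) \frac{5}{23} = - \frac{20}{23}$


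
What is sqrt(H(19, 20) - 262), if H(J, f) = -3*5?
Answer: I*sqrt(277) ≈ 16.643*I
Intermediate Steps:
H(J, f) = -15
sqrt(H(19, 20) - 262) = sqrt(-15 - 262) = sqrt(-277) = I*sqrt(277)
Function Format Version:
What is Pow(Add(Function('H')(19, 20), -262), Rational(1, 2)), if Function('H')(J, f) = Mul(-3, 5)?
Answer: Mul(I, Pow(277, Rational(1, 2))) ≈ Mul(16.643, I)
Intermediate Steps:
Function('H')(J, f) = -15
Pow(Add(Function('H')(19, 20), -262), Rational(1, 2)) = Pow(Add(-15, -262), Rational(1, 2)) = Pow(-277, Rational(1, 2)) = Mul(I, Pow(277, Rational(1, 2)))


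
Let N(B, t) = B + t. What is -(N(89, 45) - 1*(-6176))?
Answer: -6310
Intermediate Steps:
-(N(89, 45) - 1*(-6176)) = -((89 + 45) - 1*(-6176)) = -(134 + 6176) = -1*6310 = -6310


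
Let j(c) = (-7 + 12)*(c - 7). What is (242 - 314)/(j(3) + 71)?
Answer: -24/17 ≈ -1.4118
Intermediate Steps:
j(c) = -35 + 5*c (j(c) = 5*(-7 + c) = -35 + 5*c)
(242 - 314)/(j(3) + 71) = (242 - 314)/((-35 + 5*3) + 71) = -72/((-35 + 15) + 71) = -72/(-20 + 71) = -72/51 = -72*1/51 = -24/17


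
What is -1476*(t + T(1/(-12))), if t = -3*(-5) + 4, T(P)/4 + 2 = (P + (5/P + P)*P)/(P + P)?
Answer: 158178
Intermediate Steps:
T(P) = -8 + 2*(P + P*(P + 5/P))/P (T(P) = -8 + 4*((P + (5/P + P)*P)/(P + P)) = -8 + 4*((P + (P + 5/P)*P)/((2*P))) = -8 + 4*((P + P*(P + 5/P))*(1/(2*P))) = -8 + 4*((P + P*(P + 5/P))/(2*P)) = -8 + 2*(P + P*(P + 5/P))/P)
t = 19 (t = 15 + 4 = 19)
-1476*(t + T(1/(-12))) = -1476*(19 + (-6 + 2/(-12) + 10/(1/(-12)))) = -1476*(19 + (-6 + 2*(-1/12) + 10/(-1/12))) = -1476*(19 + (-6 - 1/6 + 10*(-12))) = -1476*(19 + (-6 - 1/6 - 120)) = -1476*(19 - 757/6) = -1476*(-643/6) = 158178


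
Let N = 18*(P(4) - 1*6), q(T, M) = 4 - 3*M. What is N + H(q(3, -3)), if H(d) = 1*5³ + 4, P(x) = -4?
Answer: -51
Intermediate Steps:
H(d) = 129 (H(d) = 1*125 + 4 = 125 + 4 = 129)
N = -180 (N = 18*(-4 - 1*6) = 18*(-4 - 6) = 18*(-10) = -180)
N + H(q(3, -3)) = -180 + 129 = -51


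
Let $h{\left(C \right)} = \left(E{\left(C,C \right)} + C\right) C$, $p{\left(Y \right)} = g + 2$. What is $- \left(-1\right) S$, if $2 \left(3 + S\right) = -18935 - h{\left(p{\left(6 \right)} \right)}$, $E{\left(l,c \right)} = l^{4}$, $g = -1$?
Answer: $- \frac{18943}{2} \approx -9471.5$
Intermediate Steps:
$p{\left(Y \right)} = 1$ ($p{\left(Y \right)} = -1 + 2 = 1$)
$h{\left(C \right)} = C \left(C + C^{4}\right)$ ($h{\left(C \right)} = \left(C^{4} + C\right) C = \left(C + C^{4}\right) C = C \left(C + C^{4}\right)$)
$S = - \frac{18943}{2}$ ($S = -3 + \frac{-18935 - \left(1^{2} + 1^{5}\right)}{2} = -3 + \frac{-18935 - \left(1 + 1\right)}{2} = -3 + \frac{-18935 - 2}{2} = -3 + \frac{1}{2} \left(-18937\right) = -3 - \frac{18937}{2} = - \frac{18943}{2} \approx -9471.5$)
$- \left(-1\right) S = - \frac{\left(-1\right) \left(-18943\right)}{2} = \left(-1\right) \frac{18943}{2} = - \frac{18943}{2}$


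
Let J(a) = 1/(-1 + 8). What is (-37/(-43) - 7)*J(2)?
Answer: -264/301 ≈ -0.87708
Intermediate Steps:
J(a) = 1/7
(-37/(-43) - 7)*J(2) = (-37/(-43) - 7)*(1/7) = (-37*(-1/43) - 7)*(1/7) = (37/43 - 7)*(1/7) = -264/43*1/7 = -264/301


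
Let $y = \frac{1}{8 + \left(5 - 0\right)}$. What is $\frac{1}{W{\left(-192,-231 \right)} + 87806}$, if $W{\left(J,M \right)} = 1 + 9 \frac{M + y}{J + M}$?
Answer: $\frac{611}{53653079} \approx 1.1388 \cdot 10^{-5}$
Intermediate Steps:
$y = \frac{1}{13}$ ($y = \frac{1}{8 + \left(5 + 0\right)} = \frac{1}{8 + 5} = \frac{1}{13} \approx 0.076923$)
$W{\left(J,M \right)} = 1 + \frac{9 \left(\frac{1}{13} + M\right)}{J + M}$ ($W{\left(J,M \right)} = 1 + 9 \frac{M + \frac{1}{13}}{J + M} = 1 + 9 \frac{\frac{1}{13} + M}{J + M} = 1 + \frac{9 \left(\frac{1}{13} + M\right)}{J + M}$)
$\frac{1}{W{\left(-192,-231 \right)} + 87806} = \frac{1}{\frac{\frac{9}{13} - 192 + 10 \left(-231\right)}{-192 - 231} + 87806} = \frac{1}{\frac{\frac{9}{13} - 192 - 2310}{-423} + 87806} = \frac{1}{\left(- \frac{1}{423}\right) \left(- \frac{32517}{13}\right) + 87806} = \frac{1}{\frac{3613}{611} + 87806} = \frac{1}{\frac{53653079}{611}} = \frac{611}{53653079}$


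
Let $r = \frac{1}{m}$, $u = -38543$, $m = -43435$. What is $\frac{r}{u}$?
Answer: $\frac{1}{1674115205} \approx 5.9733 \cdot 10^{-10}$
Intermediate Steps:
$r = - \frac{1}{43435}$ ($r = \frac{1}{-43435} = - \frac{1}{43435} \approx -2.3023 \cdot 10^{-5}$)
$\frac{r}{u} = - \frac{1}{43435 \left(-38543\right)} = \left(- \frac{1}{43435}\right) \left(- \frac{1}{38543}\right) = \frac{1}{1674115205}$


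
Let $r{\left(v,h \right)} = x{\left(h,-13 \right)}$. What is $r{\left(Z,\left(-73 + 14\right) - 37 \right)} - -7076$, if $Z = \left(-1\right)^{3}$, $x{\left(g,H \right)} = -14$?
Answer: $7062$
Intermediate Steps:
$Z = -1$
$r{\left(v,h \right)} = -14$
$r{\left(Z,\left(-73 + 14\right) - 37 \right)} - -7076 = -14 - -7076 = -14 + 7076 = 7062$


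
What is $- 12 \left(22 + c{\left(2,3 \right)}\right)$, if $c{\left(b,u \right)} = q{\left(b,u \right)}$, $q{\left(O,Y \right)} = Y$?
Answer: $-300$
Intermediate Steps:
$c{\left(b,u \right)} = u$
$- 12 \left(22 + c{\left(2,3 \right)}\right) = - 12 \left(22 + 3\right) = \left(-12\right) 25 = -300$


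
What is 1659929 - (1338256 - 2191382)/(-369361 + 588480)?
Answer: 363722835677/219119 ≈ 1.6599e+6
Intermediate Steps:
1659929 - (1338256 - 2191382)/(-369361 + 588480) = 1659929 - (-853126)/219119 = 1659929 - 1*(-853126/219119) = 1659929 + 853126/219119 = 363722835677/219119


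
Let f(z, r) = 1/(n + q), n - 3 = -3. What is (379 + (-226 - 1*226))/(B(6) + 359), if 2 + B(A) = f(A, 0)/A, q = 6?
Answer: -2628/12853 ≈ -0.20447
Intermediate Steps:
n = 0 (n = 3 - 3 = 0)
f(z, r) = ⅙ (f(z, r) = 1/(0 + 6) = 1/6 = ⅙)
B(A) = -2 + 1/(6*A)
(379 + (-226 - 1*226))/(B(6) + 359) = (379 + (-226 - 1*226))/((-2 + (⅙)/6) + 359) = (379 + (-226 - 226))/((-2 + (⅙)*(⅙)) + 359) = (379 - 452)/((-2 + 1/36) + 359) = -73/(-71/36 + 359) = -73/12853/36 = -73*36/12853 = -2628/12853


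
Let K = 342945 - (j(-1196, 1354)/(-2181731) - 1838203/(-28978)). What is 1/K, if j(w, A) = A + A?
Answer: 63222200918/21677727307826541 ≈ 2.9165e-6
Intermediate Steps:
j(w, A) = 2*A
K = 21677727307826541/63222200918 (K = 342945 - ((2*1354)/(-2181731) - 1838203/(-28978)) = 342945 - (2708*(-1/2181731) - 1838203*(-1/28978)) = 342945 - (-2708/2181731 + 1838203/28978) = 342945 - 1*4010385996969/63222200918 = 342945 - 4010385996969/63222200918 = 21677727307826541/63222200918 ≈ 3.4288e+5)
1/K = 1/(21677727307826541/63222200918) = 63222200918/21677727307826541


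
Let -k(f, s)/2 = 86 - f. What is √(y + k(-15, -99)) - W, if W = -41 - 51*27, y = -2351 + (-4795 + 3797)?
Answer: 1418 + I*√3551 ≈ 1418.0 + 59.59*I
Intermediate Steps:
k(f, s) = -172 + 2*f (k(f, s) = -2*(86 - f) = -172 + 2*f)
y = -3349 (y = -2351 - 998 = -3349)
W = -1418 (W = -41 - 1377 = -1418)
√(y + k(-15, -99)) - W = √(-3349 + (-172 + 2*(-15))) - 1*(-1418) = √(-3349 + (-172 - 30)) + 1418 = √(-3349 - 202) + 1418 = √(-3551) + 1418 = I*√3551 + 1418 = 1418 + I*√3551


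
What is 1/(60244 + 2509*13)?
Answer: 1/92861 ≈ 1.0769e-5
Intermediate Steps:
1/(60244 + 2509*13) = 1/(60244 + 32617) = 1/92861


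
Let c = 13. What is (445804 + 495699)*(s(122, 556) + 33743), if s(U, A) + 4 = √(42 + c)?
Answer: 31765369717 + 941503*√55 ≈ 3.1772e+10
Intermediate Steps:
s(U, A) = -4 + √55 (s(U, A) = -4 + √(42 + 13) = -4 + √55)
(445804 + 495699)*(s(122, 556) + 33743) = (445804 + 495699)*((-4 + √55) + 33743) = 941503*(33739 + √55) = 31765369717 + 941503*√55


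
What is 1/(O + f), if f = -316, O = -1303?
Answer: -1/1619 ≈ -0.00061767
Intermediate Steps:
1/(O + f) = 1/(-1303 - 316) = 1/(-1619) = -1/1619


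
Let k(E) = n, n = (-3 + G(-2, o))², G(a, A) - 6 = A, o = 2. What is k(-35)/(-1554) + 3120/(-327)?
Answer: -1618885/169386 ≈ -9.5574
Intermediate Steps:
G(a, A) = 6 + A
n = 25 (n = (-3 + (6 + 2))² = (-3 + 8)² = 5² = 25)
k(E) = 25
k(-35)/(-1554) + 3120/(-327) = 25/(-1554) + 3120/(-327) = 25*(-1/1554) + 3120*(-1/327) = -25/1554 - 1040/109 = -1618885/169386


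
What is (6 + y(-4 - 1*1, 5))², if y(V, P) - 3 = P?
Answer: 196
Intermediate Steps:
y(V, P) = 3 + P
(6 + y(-4 - 1*1, 5))² = (6 + (3 + 5))² = (6 + 8)² = 14² = 196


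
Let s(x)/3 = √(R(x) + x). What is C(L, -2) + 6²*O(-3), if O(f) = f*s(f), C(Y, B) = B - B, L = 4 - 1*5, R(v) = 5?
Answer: -324*√2 ≈ -458.21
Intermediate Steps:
L = -1 (L = 4 - 5 = -1)
C(Y, B) = 0
s(x) = 3*√(5 + x)
O(f) = 3*f*√(5 + f) (O(f) = f*(3*√(5 + f)) = 3*f*√(5 + f))
C(L, -2) + 6²*O(-3) = 0 + 6²*(3*(-3)*√(5 - 3)) = 0 + 36*(3*(-3)*√2) = 0 + 36*(-9*√2) = 0 - 324*√2 = -324*√2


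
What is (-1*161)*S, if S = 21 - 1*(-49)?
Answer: -11270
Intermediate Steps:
S = 70 (S = 21 + 49 = 70)
(-1*161)*S = -1*161*70 = -161*70 = -11270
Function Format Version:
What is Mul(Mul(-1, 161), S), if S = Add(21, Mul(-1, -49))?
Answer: -11270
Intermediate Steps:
S = 70 (S = Add(21, 49) = 70)
Mul(Mul(-1, 161), S) = Mul(Mul(-1, 161), 70) = Mul(-161, 70) = -11270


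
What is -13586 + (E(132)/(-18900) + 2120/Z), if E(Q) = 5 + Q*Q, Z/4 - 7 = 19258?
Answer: -989420766737/72821700 ≈ -13587.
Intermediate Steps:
Z = 77060 (Z = 28 + 4*19258 = 28 + 77032 = 77060)
E(Q) = 5 + Q²
-13586 + (E(132)/(-18900) + 2120/Z) = -13586 + ((5 + 132²)/(-18900) + 2120/77060) = -13586 + ((5 + 17424)*(-1/18900) + 2120*(1/77060)) = -13586 + (17429*(-1/18900) + 106/3853) = -13586 + (-17429/18900 + 106/3853) = -13586 - 65150537/72821700 = -989420766737/72821700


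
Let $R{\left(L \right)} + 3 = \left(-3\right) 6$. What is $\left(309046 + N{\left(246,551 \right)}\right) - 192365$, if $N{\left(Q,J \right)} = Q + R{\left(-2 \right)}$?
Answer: $116906$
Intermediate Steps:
$R{\left(L \right)} = -21$ ($R{\left(L \right)} = -3 - 18 = -21$)
$N{\left(Q,J \right)} = -21 + Q$ ($N{\left(Q,J \right)} = Q - 21 = -21 + Q$)
$\left(309046 + N{\left(246,551 \right)}\right) - 192365 = \left(309046 + \left(-21 + 246\right)\right) - 192365 = \left(309046 + 225\right) - 192365 = 309271 - 192365 = 116906$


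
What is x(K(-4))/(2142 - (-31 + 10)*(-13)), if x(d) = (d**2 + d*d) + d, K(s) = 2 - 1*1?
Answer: 1/623 ≈ 0.0016051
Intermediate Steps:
K(s) = 1 (K(s) = 2 - 1 = 1)
x(d) = d + 2*d**2 (x(d) = (d**2 + d**2) + d = 2*d**2 + d = d + 2*d**2)
x(K(-4))/(2142 - (-31 + 10)*(-13)) = (1*(1 + 2*1))/(2142 - (-31 + 10)*(-13)) = (1*(1 + 2))/(2142 - (-21)*(-13)) = (1*3)/(2142 - 1*273) = 3/(2142 - 273) = 3/1869 = 3*(1/1869) = 1/623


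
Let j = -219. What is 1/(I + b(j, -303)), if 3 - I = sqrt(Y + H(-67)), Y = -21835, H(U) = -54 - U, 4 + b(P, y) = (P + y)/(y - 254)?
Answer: -19495/6770254903 + 310249*I*sqrt(21822)/6770254903 ≈ -2.8795e-6 + 0.0067694*I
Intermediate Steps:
b(P, y) = -4 + (P + y)/(-254 + y) (b(P, y) = -4 + (P + y)/(y - 254) = -4 + (P + y)/(-254 + y))
I = 3 - I*sqrt(21822) (I = 3 - sqrt(-21835 + (-54 - 1*(-67))) = 3 - sqrt(-21835 + (-54 + 67)) = 3 - sqrt(-21835 + 13) = 3 - sqrt(-21822) = 3 - I*sqrt(21822) ≈ 3.0 - 147.72*I)
1/(I + b(j, -303)) = 1/((3 - I*sqrt(21822)) + (1016 - 219 - 3*(-303))/(-254 - 303)) = 1/((3 - I*sqrt(21822)) + (1016 - 219 + 909)/(-557)) = 1/((3 - I*sqrt(21822)) - 1/557*1706) = 1/((3 - I*sqrt(21822)) - 1706/557) = 1/(-35/557 - I*sqrt(21822))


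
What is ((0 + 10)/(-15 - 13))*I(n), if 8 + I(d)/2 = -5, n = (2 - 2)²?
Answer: 65/7 ≈ 9.2857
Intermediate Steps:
n = 0 (n = 0² = 0)
I(d) = -26 (I(d) = -16 + 2*(-5) = -16 - 10 = -26)
((0 + 10)/(-15 - 13))*I(n) = ((0 + 10)/(-15 - 13))*(-26) = (10/(-28))*(-26) = (10*(-1/28))*(-26) = -5/14*(-26) = 65/7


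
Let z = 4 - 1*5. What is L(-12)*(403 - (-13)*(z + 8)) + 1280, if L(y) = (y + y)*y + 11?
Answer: 148986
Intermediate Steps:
L(y) = 11 + 2*y**2 (L(y) = (2*y)*y + 11 = 2*y**2 + 11 = 11 + 2*y**2)
z = -1 (z = 4 - 5 = -1)
L(-12)*(403 - (-13)*(z + 8)) + 1280 = (11 + 2*(-12)**2)*(403 - (-13)*(-1 + 8)) + 1280 = (11 + 2*144)*(403 - (-13)*7) + 1280 = (11 + 288)*(403 - 1*(-91)) + 1280 = 299*(403 + 91) + 1280 = 299*494 + 1280 = 147706 + 1280 = 148986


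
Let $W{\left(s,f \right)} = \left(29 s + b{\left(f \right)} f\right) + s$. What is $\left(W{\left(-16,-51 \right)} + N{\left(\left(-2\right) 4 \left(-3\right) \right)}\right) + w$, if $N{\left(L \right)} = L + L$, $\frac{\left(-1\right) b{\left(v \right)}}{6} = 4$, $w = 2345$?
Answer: $3137$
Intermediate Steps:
$b{\left(v \right)} = -24$ ($b{\left(v \right)} = \left(-6\right) 4 = -24$)
$N{\left(L \right)} = 2 L$
$W{\left(s,f \right)} = - 24 f + 30 s$ ($W{\left(s,f \right)} = \left(29 s - 24 f\right) + s = \left(- 24 f + 29 s\right) + s = - 24 f + 30 s$)
$\left(W{\left(-16,-51 \right)} + N{\left(\left(-2\right) 4 \left(-3\right) \right)}\right) + w = \left(\left(\left(-24\right) \left(-51\right) + 30 \left(-16\right)\right) + 2 \left(-2\right) 4 \left(-3\right)\right) + 2345 = \left(\left(1224 - 480\right) + 2 \left(\left(-8\right) \left(-3\right)\right)\right) + 2345 = \left(744 + 2 \cdot 24\right) + 2345 = \left(744 + 48\right) + 2345 = 792 + 2345 = 3137$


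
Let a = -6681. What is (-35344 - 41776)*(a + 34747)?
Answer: -2164449920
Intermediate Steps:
(-35344 - 41776)*(a + 34747) = (-35344 - 41776)*(-6681 + 34747) = -77120*28066 = -2164449920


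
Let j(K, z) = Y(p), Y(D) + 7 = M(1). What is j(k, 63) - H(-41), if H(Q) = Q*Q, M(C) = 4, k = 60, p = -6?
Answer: -1684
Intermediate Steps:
Y(D) = -3 (Y(D) = -7 + 4 = -3)
j(K, z) = -3
H(Q) = Q²
j(k, 63) - H(-41) = -3 - 1*(-41)² = -3 - 1*1681 = -3 - 1681 = -1684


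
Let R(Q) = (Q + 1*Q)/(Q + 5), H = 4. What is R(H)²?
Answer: 64/81 ≈ 0.79012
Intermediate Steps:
R(Q) = 2*Q/(5 + Q) (R(Q) = (Q + Q)/(5 + Q) = (2*Q)/(5 + Q) = 2*Q/(5 + Q))
R(H)² = (2*4/(5 + 4))² = (2*4/9)² = (2*4*(⅑))² = (8/9)² = 64/81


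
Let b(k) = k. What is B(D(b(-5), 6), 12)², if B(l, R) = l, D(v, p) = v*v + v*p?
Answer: 25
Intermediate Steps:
D(v, p) = v² + p*v
B(D(b(-5), 6), 12)² = (-5*(6 - 5))² = (-5*1)² = (-5)² = 25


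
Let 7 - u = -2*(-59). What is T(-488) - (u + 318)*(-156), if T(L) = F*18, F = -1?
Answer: 32274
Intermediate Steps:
u = -111 (u = 7 - (-2)*(-59) = 7 - 1*118 = 7 - 118 = -111)
T(L) = -18 (T(L) = -1*18 = -18)
T(-488) - (u + 318)*(-156) = -18 - (-111 + 318)*(-156) = -18 - 207*(-156) = -18 - 1*(-32292) = -18 + 32292 = 32274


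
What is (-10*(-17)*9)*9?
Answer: 13770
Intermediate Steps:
(-10*(-17)*9)*9 = (170*9)*9 = 1530*9 = 13770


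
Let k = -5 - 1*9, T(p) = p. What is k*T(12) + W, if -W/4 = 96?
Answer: -552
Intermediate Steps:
k = -14 (k = -5 - 9 = -14)
W = -384 (W = -4*96 = -384)
k*T(12) + W = -14*12 - 384 = -168 - 384 = -552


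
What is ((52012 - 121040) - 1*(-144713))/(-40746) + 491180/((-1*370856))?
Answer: -3005116040/944431161 ≈ -3.1819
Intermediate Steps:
((52012 - 121040) - 1*(-144713))/(-40746) + 491180/((-1*370856)) = (-69028 + 144713)*(-1/40746) + 491180/(-370856) = 75685*(-1/40746) + 491180*(-1/370856) = -75685/40746 - 122795/92714 = -3005116040/944431161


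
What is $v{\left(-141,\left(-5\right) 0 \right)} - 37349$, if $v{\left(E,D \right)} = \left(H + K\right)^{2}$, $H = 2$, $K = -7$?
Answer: $-37324$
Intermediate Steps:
$v{\left(E,D \right)} = 25$ ($v{\left(E,D \right)} = \left(2 - 7\right)^{2} = \left(-5\right)^{2} = 25$)
$v{\left(-141,\left(-5\right) 0 \right)} - 37349 = 25 - 37349 = -37324$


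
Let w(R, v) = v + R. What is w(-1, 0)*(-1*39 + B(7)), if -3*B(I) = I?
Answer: 124/3 ≈ 41.333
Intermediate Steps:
w(R, v) = R + v
B(I) = -I/3
w(-1, 0)*(-1*39 + B(7)) = (-1 + 0)*(-1*39 - 1/3*7) = -(-39 - 7/3) = -1*(-124/3) = 124/3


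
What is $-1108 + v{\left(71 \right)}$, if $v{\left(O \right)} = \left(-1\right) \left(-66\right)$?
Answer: $-1042$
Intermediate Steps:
$v{\left(O \right)} = 66$
$-1108 + v{\left(71 \right)} = -1108 + 66 = -1042$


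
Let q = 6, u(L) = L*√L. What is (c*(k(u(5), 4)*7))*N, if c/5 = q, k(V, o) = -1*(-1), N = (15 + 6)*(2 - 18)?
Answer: -70560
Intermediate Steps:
u(L) = L^(3/2)
N = -336 (N = 21*(-16) = -336)
k(V, o) = 1
c = 30 (c = 5*6 = 30)
(c*(k(u(5), 4)*7))*N = (30*(1*7))*(-336) = (30*7)*(-336) = 210*(-336) = -70560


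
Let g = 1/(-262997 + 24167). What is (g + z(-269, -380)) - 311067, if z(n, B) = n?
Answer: -74356376881/238830 ≈ -3.1134e+5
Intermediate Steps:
g = -1/238830 (g = 1/(-238830) = -1/238830 ≈ -4.1871e-6)
(g + z(-269, -380)) - 311067 = (-1/238830 - 269) - 311067 = -64245271/238830 - 311067 = -74356376881/238830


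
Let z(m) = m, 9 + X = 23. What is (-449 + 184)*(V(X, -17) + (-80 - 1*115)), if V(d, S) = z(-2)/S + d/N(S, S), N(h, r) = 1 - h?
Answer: 7869970/153 ≈ 51438.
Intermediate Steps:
X = 14 (X = -9 + 23 = 14)
V(d, S) = -2/S + d/(1 - S)
(-449 + 184)*(V(X, -17) + (-80 - 1*115)) = (-449 + 184)*((2 - 2*(-17) - 1*(-17)*14)/((-17)*(-1 - 17)) + (-80 - 1*115)) = -265*(-1/17*(2 + 34 + 238)/(-18) + (-80 - 115)) = -265*(-1/17*(-1/18)*274 - 195) = -265*(137/153 - 195) = -265*(-29698/153) = 7869970/153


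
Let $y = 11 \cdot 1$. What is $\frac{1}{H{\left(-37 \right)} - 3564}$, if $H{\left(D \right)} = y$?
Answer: $- \frac{1}{3553} \approx -0.00028145$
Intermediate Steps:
$y = 11$
$H{\left(D \right)} = 11$
$\frac{1}{H{\left(-37 \right)} - 3564} = \frac{1}{11 - 3564} = \frac{1}{-3553} = - \frac{1}{3553}$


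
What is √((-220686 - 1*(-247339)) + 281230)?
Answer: √307883 ≈ 554.87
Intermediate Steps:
√((-220686 - 1*(-247339)) + 281230) = √((-220686 + 247339) + 281230) = √(26653 + 281230) = √307883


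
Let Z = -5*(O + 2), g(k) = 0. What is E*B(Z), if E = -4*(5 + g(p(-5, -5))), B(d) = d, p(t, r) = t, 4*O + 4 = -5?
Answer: -25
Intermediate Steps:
O = -9/4 (O = -1 + (1/4)*(-5) = -1 - 5/4 = -9/4 ≈ -2.2500)
Z = 5/4 (Z = -5*(-9/4 + 2) = -5*(-1/4) = 5/4 ≈ 1.2500)
E = -20 (E = -4*(5 + 0) = -4*5 = -20)
E*B(Z) = -20*5/4 = -25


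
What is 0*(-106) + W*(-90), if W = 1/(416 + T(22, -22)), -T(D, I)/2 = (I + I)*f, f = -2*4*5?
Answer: 45/1552 ≈ 0.028995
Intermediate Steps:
f = -40 (f = -8*5 = -40)
T(D, I) = 160*I (T(D, I) = -2*(I + I)*(-40) = -2*2*I*(-40) = -(-160)*I = 160*I)
W = -1/3104 (W = 1/(416 + 160*(-22)) = 1/(416 - 3520) = 1/(-3104) = -1/3104 ≈ -0.00032216)
0*(-106) + W*(-90) = 0*(-106) - 1/3104*(-90) = 0 + 45/1552 = 45/1552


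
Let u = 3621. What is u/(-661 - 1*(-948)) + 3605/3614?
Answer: 14120929/1037218 ≈ 13.614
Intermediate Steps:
u/(-661 - 1*(-948)) + 3605/3614 = 3621/(-661 - 1*(-948)) + 3605/3614 = 3621/(-661 + 948) + 3605*(1/3614) = 3621/287 + 3605/3614 = 14120929/1037218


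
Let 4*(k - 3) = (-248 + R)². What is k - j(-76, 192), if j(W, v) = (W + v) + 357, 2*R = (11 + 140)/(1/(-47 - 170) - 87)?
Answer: 85627714091009/5703270400 ≈ 15014.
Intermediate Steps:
R = -32767/37760 (R = ((11 + 140)/(1/(-47 - 170) - 87))/2 = (151/(1/(-217) - 87))/2 = (151/(-1/217 - 87))/2 = (151/(-18880/217))/2 = (151*(-217/18880))/2 = (½)*(-32767/18880) = -32767/37760 ≈ -0.86777)
j(W, v) = 357 + W + v
k = 88325360990209/5703270400 (k = 3 + (-248 - 32767/37760)²/4 = 3 + (-9397247/37760)²/4 = 3 + (¼)*(88308251179009/1425817600) = 3 + 88308251179009/5703270400 = 88325360990209/5703270400 ≈ 15487.)
k - j(-76, 192) = 88325360990209/5703270400 - (357 - 76 + 192) = 88325360990209/5703270400 - 1*473 = 88325360990209/5703270400 - 473 = 85627714091009/5703270400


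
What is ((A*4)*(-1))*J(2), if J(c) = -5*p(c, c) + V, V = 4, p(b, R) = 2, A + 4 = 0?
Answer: -96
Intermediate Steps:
A = -4 (A = -4 + 0 = -4)
J(c) = -6 (J(c) = -5*2 + 4 = -10 + 4 = -6)
((A*4)*(-1))*J(2) = (-4*4*(-1))*(-6) = -16*(-1)*(-6) = 16*(-6) = -96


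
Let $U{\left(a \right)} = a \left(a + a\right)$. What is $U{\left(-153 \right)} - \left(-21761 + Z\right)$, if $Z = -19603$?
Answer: $88182$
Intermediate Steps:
$U{\left(a \right)} = 2 a^{2}$ ($U{\left(a \right)} = a 2 a = 2 a^{2}$)
$U{\left(-153 \right)} - \left(-21761 + Z\right) = 2 \left(-153\right)^{2} - \left(-21761 - 19603\right) = 2 \cdot 23409 - -41364 = 46818 + 41364 = 88182$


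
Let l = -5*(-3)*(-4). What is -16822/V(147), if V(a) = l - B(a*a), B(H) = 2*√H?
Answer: 8411/177 ≈ 47.520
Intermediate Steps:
l = -60 (l = 15*(-4) = -60)
V(a) = -60 - 2*√(a²) (V(a) = -60 - 2*√(a*a) = -60 - 2*√(a²))
-16822/V(147) = -16822/(-60 - 2*√(147²)) = -16822/(-60 - 2*√21609) = -16822/(-60 - 2*147) = -16822/(-60 - 294) = -16822/(-354) = -16822*(-1/354) = 8411/177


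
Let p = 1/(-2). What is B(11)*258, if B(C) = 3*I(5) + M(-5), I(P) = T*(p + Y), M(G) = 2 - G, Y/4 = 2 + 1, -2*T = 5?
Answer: -40893/2 ≈ -20447.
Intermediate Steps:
T = -5/2 (T = -½*5 = -5/2 ≈ -2.5000)
Y = 12 (Y = 4*(2 + 1) = 4*3 = 12)
p = -½ ≈ -0.50000
I(P) = -115/4 (I(P) = -5*(-½ + 12)/2 = -5/2*23/2 = -115/4)
B(C) = -317/4 (B(C) = 3*(-115/4) + (2 - 1*(-5)) = -345/4 + (2 + 5) = -345/4 + 7 = -317/4)
B(11)*258 = -317/4*258 = -40893/2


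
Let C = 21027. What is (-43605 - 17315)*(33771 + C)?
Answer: -3338294160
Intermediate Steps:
(-43605 - 17315)*(33771 + C) = (-43605 - 17315)*(33771 + 21027) = -60920*54798 = -3338294160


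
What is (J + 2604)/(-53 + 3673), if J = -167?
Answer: 2437/3620 ≈ 0.67320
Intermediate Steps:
(J + 2604)/(-53 + 3673) = (-167 + 2604)/(-53 + 3673) = 2437/3620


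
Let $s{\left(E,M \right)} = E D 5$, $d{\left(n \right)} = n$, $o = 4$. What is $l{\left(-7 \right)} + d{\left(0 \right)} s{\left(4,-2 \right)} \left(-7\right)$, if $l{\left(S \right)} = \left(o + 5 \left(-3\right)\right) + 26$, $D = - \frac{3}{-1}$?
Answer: $15$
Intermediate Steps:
$D = 3$ ($D = \left(-3\right) \left(-1\right) = 3$)
$s{\left(E,M \right)} = 15 E$ ($s{\left(E,M \right)} = E 3 \cdot 5 = 3 E 5 = 15 E$)
$l{\left(S \right)} = 15$ ($l{\left(S \right)} = \left(4 + 5 \left(-3\right)\right) + 26 = \left(4 - 15\right) + 26 = -11 + 26 = 15$)
$l{\left(-7 \right)} + d{\left(0 \right)} s{\left(4,-2 \right)} \left(-7\right) = 15 + 0 \cdot 15 \cdot 4 \left(-7\right) = 15 + 0 \cdot 60 \left(-7\right) = 15 + 0 \left(-7\right) = 15 + 0 = 15$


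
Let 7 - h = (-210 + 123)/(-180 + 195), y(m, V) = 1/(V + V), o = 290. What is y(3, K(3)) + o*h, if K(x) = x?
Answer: 22273/6 ≈ 3712.2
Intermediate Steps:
y(m, V) = 1/(2*V)
h = 64/5 (h = 7 - (-210 + 123)/(-180 + 195) = 7 - (-87)/15 = 7 - 1*(-29/5) = 7 + 29/5 = 64/5 ≈ 12.800)
y(3, K(3)) + o*h = (½)/3 + 290*(64/5) = (½)*(⅓) + 3712 = ⅙ + 3712 = 22273/6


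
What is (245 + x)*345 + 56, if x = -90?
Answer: 53531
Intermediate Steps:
(245 + x)*345 + 56 = (245 - 90)*345 + 56 = 155*345 + 56 = 53475 + 56 = 53531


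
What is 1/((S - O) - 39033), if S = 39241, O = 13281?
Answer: -1/13073 ≈ -7.6493e-5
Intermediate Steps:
1/((S - O) - 39033) = 1/((39241 - 1*13281) - 39033) = 1/((39241 - 13281) - 39033) = 1/(25960 - 39033) = 1/(-13073) = -1/13073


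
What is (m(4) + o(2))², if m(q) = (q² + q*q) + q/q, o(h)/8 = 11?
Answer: 14641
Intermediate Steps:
o(h) = 88 (o(h) = 8*11 = 88)
m(q) = 1 + 2*q² (m(q) = (q² + q²) + 1 = 2*q² + 1 = 1 + 2*q²)
(m(4) + o(2))² = ((1 + 2*4²) + 88)² = ((1 + 2*16) + 88)² = ((1 + 32) + 88)² = (33 + 88)² = 121² = 14641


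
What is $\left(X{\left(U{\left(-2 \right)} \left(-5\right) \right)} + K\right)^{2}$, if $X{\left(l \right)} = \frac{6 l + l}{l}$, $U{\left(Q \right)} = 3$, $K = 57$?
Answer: $4096$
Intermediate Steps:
$X{\left(l \right)} = 7$ ($X{\left(l \right)} = \frac{7 l}{l} = 7$)
$\left(X{\left(U{\left(-2 \right)} \left(-5\right) \right)} + K\right)^{2} = \left(7 + 57\right)^{2} = 64^{2} = 4096$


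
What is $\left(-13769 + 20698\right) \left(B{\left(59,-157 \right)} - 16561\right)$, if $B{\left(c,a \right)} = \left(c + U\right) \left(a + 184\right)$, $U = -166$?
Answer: $-134769050$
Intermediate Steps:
$B{\left(c,a \right)} = \left(-166 + c\right) \left(184 + a\right)$ ($B{\left(c,a \right)} = \left(c - 166\right) \left(a + 184\right) = \left(-166 + c\right) \left(184 + a\right)$)
$\left(-13769 + 20698\right) \left(B{\left(59,-157 \right)} - 16561\right) = \left(-13769 + 20698\right) \left(\left(-30544 - -26062 + 184 \cdot 59 - 9263\right) - 16561\right) = 6929 \left(\left(-30544 + 26062 + 10856 - 9263\right) - 16561\right) = 6929 \left(-2889 - 16561\right) = 6929 \left(-19450\right) = -134769050$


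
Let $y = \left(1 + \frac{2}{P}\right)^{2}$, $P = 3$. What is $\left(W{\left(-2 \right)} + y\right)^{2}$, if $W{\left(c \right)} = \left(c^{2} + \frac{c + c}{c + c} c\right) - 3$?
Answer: $\frac{256}{81} \approx 3.1605$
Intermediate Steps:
$W{\left(c \right)} = -3 + c + c^{2}$ ($W{\left(c \right)} = \left(c^{2} + \frac{2 c}{2 c} c\right) - 3 = \left(c^{2} + 2 c \frac{1}{2 c} c\right) - 3 = \left(c^{2} + 1 c\right) - 3 = \left(c^{2} + c\right) - 3 = \left(c + c^{2}\right) - 3 = -3 + c + c^{2}$)
$y = \frac{25}{9}$ ($y = \left(1 + \frac{2}{3}\right)^{2} = \left(\frac{5}{3}\right)^{2} = \frac{25}{9} \approx 2.7778$)
$\left(W{\left(-2 \right)} + y\right)^{2} = \left(\left(-3 - 2 + \left(-2\right)^{2}\right) + \frac{25}{9}\right)^{2} = \left(\left(-3 - 2 + 4\right) + \frac{25}{9}\right)^{2} = \left(-1 + \frac{25}{9}\right)^{2} = \left(\frac{16}{9}\right)^{2} = \frac{256}{81}$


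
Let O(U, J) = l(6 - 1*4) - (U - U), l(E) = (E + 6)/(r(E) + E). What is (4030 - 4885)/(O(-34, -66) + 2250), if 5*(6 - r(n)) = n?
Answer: -3249/8554 ≈ -0.37982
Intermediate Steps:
r(n) = 6 - n/5
l(E) = (6 + E)/(6 + 4*E/5) (l(E) = (E + 6)/((6 - E/5) + E) = (6 + E)/(6 + 4*E/5))
O(U, J) = 20/19 (O(U, J) = 5*(6 + (6 - 1*4))/(2*(15 + 2*(6 - 1*4))) - (U - U) = 5*(6 + (6 - 4))/(2*(15 + 2*(6 - 4))) - 1*0 = 5*(6 + 2)/(2*(15 + 2*2)) + 0 = (5/2)*8/(15 + 4) + 0 = (5/2)*8/19 + 0 = (5/2)*(1/19)*8 + 0 = 20/19 + 0 = 20/19)
(4030 - 4885)/(O(-34, -66) + 2250) = (4030 - 4885)/(20/19 + 2250) = -855/42770/19 = -855*19/42770 = -3249/8554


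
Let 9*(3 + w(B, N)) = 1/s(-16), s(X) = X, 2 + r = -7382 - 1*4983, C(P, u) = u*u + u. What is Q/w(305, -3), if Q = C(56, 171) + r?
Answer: -2454480/433 ≈ -5668.5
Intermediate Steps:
C(P, u) = u + u**2 (C(P, u) = u**2 + u = u + u**2)
r = -12367 (r = -2 + (-7382 - 1*4983) = -2 + (-7382 - 4983) = -2 - 12365 = -12367)
w(B, N) = -433/144 (w(B, N) = -3 + (1/9)/(-16) = -3 + (1/9)*(-1/16) = -3 - 1/144 = -433/144)
Q = 17045 (Q = 171*(1 + 171) - 12367 = 171*172 - 12367 = 29412 - 12367 = 17045)
Q/w(305, -3) = 17045/(-433/144) = 17045*(-144/433) = -2454480/433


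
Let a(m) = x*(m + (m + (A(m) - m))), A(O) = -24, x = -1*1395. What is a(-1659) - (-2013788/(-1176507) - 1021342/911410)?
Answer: 1258741420465802132/536140122435 ≈ 2.3478e+6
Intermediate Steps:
x = -1395
a(m) = 33480 - 1395*m (a(m) = -1395*(m + (m + (-24 - m))) = -1395*(m - 24) = -1395*(-24 + m) = 33480 - 1395*m)
a(-1659) - (-2013788/(-1176507) - 1021342/911410) = (33480 - 1395*(-1659)) - (-2013788/(-1176507) - 1021342/911410) = (33480 + 2314305) - (-2013788*(-1/1176507) - 1021342*1/911410) = 2347785 - (2013788/1176507 - 510671/455705) = 2347785 - 1*316885254343/536140122435 = 2347785 - 316885254343/536140122435 = 1258741420465802132/536140122435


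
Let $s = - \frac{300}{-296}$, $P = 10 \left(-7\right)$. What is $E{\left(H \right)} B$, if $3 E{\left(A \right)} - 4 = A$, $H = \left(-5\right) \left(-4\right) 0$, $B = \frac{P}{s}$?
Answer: $- \frac{4144}{45} \approx -92.089$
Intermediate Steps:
$P = -70$
$s = \frac{75}{74}$ ($s = \left(-300\right) \left(- \frac{1}{296}\right) = \frac{75}{74} \approx 1.0135$)
$B = - \frac{1036}{15}$ ($B = - \frac{70}{\frac{75}{74}} = \left(-70\right) \frac{74}{75} = - \frac{1036}{15} \approx -69.067$)
$H = 0$ ($H = 20 \cdot 0 = 0$)
$E{\left(A \right)} = \frac{4}{3} + \frac{A}{3}$
$E{\left(H \right)} B = \left(\frac{4}{3} + \frac{1}{3} \cdot 0\right) \left(- \frac{1036}{15}\right) = \left(\frac{4}{3} + 0\right) \left(- \frac{1036}{15}\right) = \frac{4}{3} \left(- \frac{1036}{15}\right) = - \frac{4144}{45}$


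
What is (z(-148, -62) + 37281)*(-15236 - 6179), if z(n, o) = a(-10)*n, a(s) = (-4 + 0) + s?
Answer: -842744495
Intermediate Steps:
a(s) = -4 + s
z(n, o) = -14*n (z(n, o) = (-4 - 10)*n = -14*n)
(z(-148, -62) + 37281)*(-15236 - 6179) = (-14*(-148) + 37281)*(-15236 - 6179) = (2072 + 37281)*(-21415) = 39353*(-21415) = -842744495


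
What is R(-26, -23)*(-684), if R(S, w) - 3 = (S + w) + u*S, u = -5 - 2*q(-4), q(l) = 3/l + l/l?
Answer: -66348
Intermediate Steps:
q(l) = 1 + 3/l (q(l) = 3/l + 1 = 1 + 3/l)
u = -11/2 (u = -5 - 2*(3 - 4)/(-4) = -5 - (-1)*(-1)/2 = -5 - 2*¼ = -5 - ½ = -11/2 ≈ -5.5000)
R(S, w) = 3 + w - 9*S/2 (R(S, w) = 3 + ((S + w) - 11*S/2) = 3 + (w - 9*S/2) = 3 + w - 9*S/2)
R(-26, -23)*(-684) = (3 - 23 - 9/2*(-26))*(-684) = (3 - 23 + 117)*(-684) = 97*(-684) = -66348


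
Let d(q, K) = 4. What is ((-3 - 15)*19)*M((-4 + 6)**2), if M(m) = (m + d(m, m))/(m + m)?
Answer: -342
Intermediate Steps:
M(m) = (4 + m)/(2*m) (M(m) = (m + 4)/(m + m) = (4 + m)/((2*m)) = (4 + m)*(1/(2*m)) = (4 + m)/(2*m))
((-3 - 15)*19)*M((-4 + 6)**2) = ((-3 - 15)*19)*((4 + (-4 + 6)**2)/(2*((-4 + 6)**2))) = (-18*19)*((4 + 2**2)/(2*(2**2))) = -171*(4 + 4)/4 = -171*8/4 = -342*1 = -342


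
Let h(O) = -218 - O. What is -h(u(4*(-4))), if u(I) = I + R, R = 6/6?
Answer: 203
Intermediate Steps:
R = 1 (R = 6*(⅙) = 1)
u(I) = 1 + I (u(I) = I + 1 = 1 + I)
-h(u(4*(-4))) = -(-218 - (1 + 4*(-4))) = -(-218 - (1 - 16)) = -(-218 - 1*(-15)) = -(-218 + 15) = -1*(-203) = 203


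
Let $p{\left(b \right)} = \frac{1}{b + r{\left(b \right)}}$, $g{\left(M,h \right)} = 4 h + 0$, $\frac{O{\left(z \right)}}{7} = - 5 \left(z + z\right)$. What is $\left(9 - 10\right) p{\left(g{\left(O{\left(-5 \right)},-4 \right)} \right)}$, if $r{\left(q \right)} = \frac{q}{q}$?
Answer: $\frac{1}{15} \approx 0.066667$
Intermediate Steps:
$r{\left(q \right)} = 1$
$O{\left(z \right)} = - 70 z$ ($O{\left(z \right)} = 7 \left(- 5 \left(z + z\right)\right) = 7 \left(- 5 \cdot 2 z\right) = 7 \left(- 10 z\right) = - 70 z$)
$g{\left(M,h \right)} = 4 h$
$p{\left(b \right)} = \frac{1}{1 + b}$ ($p{\left(b \right)} = \frac{1}{b + 1} = \frac{1}{1 + b}$)
$\left(9 - 10\right) p{\left(g{\left(O{\left(-5 \right)},-4 \right)} \right)} = \frac{9 - 10}{1 + 4 \left(-4\right)} = \frac{9 - 10}{1 - 16} = - \frac{1}{-15} = \left(-1\right) \left(- \frac{1}{15}\right) = \frac{1}{15}$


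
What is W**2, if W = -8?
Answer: 64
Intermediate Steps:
W**2 = (-8)**2 = 64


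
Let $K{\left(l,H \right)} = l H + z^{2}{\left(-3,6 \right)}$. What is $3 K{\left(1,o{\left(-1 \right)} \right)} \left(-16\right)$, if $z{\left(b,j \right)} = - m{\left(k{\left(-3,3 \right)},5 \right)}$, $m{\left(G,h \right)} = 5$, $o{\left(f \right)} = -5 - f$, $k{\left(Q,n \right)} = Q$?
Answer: $-1008$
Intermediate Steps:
$z{\left(b,j \right)} = -5$ ($z{\left(b,j \right)} = \left(-1\right) 5 = -5$)
$K{\left(l,H \right)} = 25 + H l$ ($K{\left(l,H \right)} = l H + \left(-5\right)^{2} = H l + 25 = 25 + H l$)
$3 K{\left(1,o{\left(-1 \right)} \right)} \left(-16\right) = 3 \left(25 + \left(-5 - -1\right) 1\right) \left(-16\right) = 3 \left(25 + \left(-5 + 1\right) 1\right) \left(-16\right) = 3 \left(25 - 4\right) \left(-16\right) = 3 \cdot 21 \left(-16\right) = 63 \left(-16\right) = -1008$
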